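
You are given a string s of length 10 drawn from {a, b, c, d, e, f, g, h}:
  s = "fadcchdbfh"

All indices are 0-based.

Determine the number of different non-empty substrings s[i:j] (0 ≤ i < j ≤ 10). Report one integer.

51

rank→(start, suffix):
  0 → (1, 'adcchdbfh')
  1 → (7, 'bfh')
  2 → (3, 'cchdbfh')
  3 → (4, 'chdbfh')
  4 → (6, 'dbfh')
  5 → (2, 'dcchdbfh')
  6 → (0, 'fadcchdbfh')
  7 → (8, 'fh')
  8 → (9, 'h')
  9 → (5, 'hdbfh')

SA = [1, 7, 3, 4, 6, 2, 0, 8, 9, 5]
rank  pair      lcp
   1  s[1:],s[7:]  0  ''
   2  s[7:],s[3:]  0  ''
   3  s[3:],s[4:]  1  'c'
   4  s[4:],s[6:]  0  ''
   5  s[6:],s[2:]  1  'd'
   6  s[2:],s[0:]  0  ''
   7  s[0:],s[8:]  1  'f'
   8  s[8:],s[9:]  0  ''
   9  s[9:],s[5:]  1  'h'

n(n+1)/2 = 10·11/2 = 55
Σ LCP = 0 + 0 + 0 + 1 + 0 + 1 + 0 + 1 + 0 + 1 = 4
distinct = 55 − 4 = 51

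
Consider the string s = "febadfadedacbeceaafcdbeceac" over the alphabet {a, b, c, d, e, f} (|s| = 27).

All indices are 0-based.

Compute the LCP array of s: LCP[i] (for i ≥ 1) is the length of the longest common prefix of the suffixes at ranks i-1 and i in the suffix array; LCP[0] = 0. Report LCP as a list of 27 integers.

[0, 1, 2, 1, 2, 1, 0, 1, 5, 0, 1, 1, 1, 3, 0, 1, 1, 1, 0, 2, 1, 1, 4, 1, 0, 1, 1]

rank→(start, suffix):
  0 → (16, 'aafcdbeceac')
  1 → (25, 'ac')
  2 → (10, 'acbeceaafcdbeceac')
  3 → (6, 'adedacbeceaafcdbeceac')
  4 → (3, 'adfadedacbeceaafcdbeceac')
  5 → (17, 'afcdbeceac')
  6 → (2, 'badfadedacbeceaafcdbeceac')
  7 → (12, 'beceaafcdbeceac')
  8 → (21, 'beceac')
  9 → (26, 'c')
  10 → (11, 'cbeceaafcdbeceac')
  11 → (19, 'cdbeceac')
  12 → (14, 'ceaafcdbeceac')
  13 → (23, 'ceac')
  14 → (9, 'dacbeceaafcdbeceac')
  15 → (20, 'dbeceac')
  16 → (7, 'dedacbeceaafcdbeceac')
  17 → (4, 'dfadedacbeceaafcdbeceac')
  18 → (15, 'eaafcdbeceac')
  19 → (24, 'eac')
  20 → (1, 'ebadfadedacbeceaafcdbeceac')
  21 → (13, 'eceaafcdbeceac')
  22 → (22, 'eceac')
  23 → (8, 'edacbeceaafcdbeceac')
  24 → (5, 'fadedacbeceaafcdbeceac')
  25 → (18, 'fcdbeceac')
  26 → (0, 'febadfadedacbeceaafcdbeceac')

SA = [16, 25, 10, 6, 3, 17, 2, 12, 21, 26, 11, 19, 14, 23, 9, 20, 7, 4, 15, 24, 1, 13, 22, 8, 5, 18, 0]
[i] adj suffixes → lcp
  [1] 16/25 → 1 ('a')
  [2] 25/10 → 2 ('ac')
  [3] 10/6 → 1 ('a')
  [4] 6/3 → 2 ('ad')
  [5] 3/17 → 1 ('a')
  [6] 17/2 → 0 ('')
  [7] 2/12 → 1 ('b')
  [8] 12/21 → 5 ('becea')
  [9] 21/26 → 0 ('')
  [10] 26/11 → 1 ('c')
  [11] 11/19 → 1 ('c')
  [12] 19/14 → 1 ('c')
  [13] 14/23 → 3 ('cea')
  [14] 23/9 → 0 ('')
  [15] 9/20 → 1 ('d')
  [16] 20/7 → 1 ('d')
  [17] 7/4 → 1 ('d')
  [18] 4/15 → 0 ('')
  [19] 15/24 → 2 ('ea')
  [20] 24/1 → 1 ('e')
  [21] 1/13 → 1 ('e')
  [22] 13/22 → 4 ('ecea')
  [23] 22/8 → 1 ('e')
  [24] 8/5 → 0 ('')
  [25] 5/18 → 1 ('f')
  [26] 18/0 → 1 ('f')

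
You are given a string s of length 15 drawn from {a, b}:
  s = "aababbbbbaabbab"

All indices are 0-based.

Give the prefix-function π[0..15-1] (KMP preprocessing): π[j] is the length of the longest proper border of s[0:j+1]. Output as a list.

[0, 1, 0, 1, 0, 0, 0, 0, 0, 1, 2, 3, 0, 1, 0]

π[0] = 0
j=1 s[j]='a': π[1]=1 (border 'a')
j=2 s[j]='b': k: 1→0; π[2]=0 (border '')
j=3 s[j]='a': π[3]=1 (border 'a')
j=4 s[j]='b': k: 1→0; π[4]=0 (border '')
j=5 s[j]='b': π[5]=0 (border '')
j=6 s[j]='b': π[6]=0 (border '')
j=7 s[j]='b': π[7]=0 (border '')
j=8 s[j]='b': π[8]=0 (border '')
j=9 s[j]='a': π[9]=1 (border 'a')
j=10 s[j]='a': π[10]=2 (border 'aa')
j=11 s[j]='b': π[11]=3 (border 'aab')
j=12 s[j]='b': k: 3→0; π[12]=0 (border '')
j=13 s[j]='a': π[13]=1 (border 'a')
j=14 s[j]='b': k: 1→0; π[14]=0 (border '')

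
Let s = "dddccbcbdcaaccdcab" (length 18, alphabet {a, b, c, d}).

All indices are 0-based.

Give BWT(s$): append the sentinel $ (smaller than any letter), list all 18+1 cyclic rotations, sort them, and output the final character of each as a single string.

bccaaccddcbdacbcdd$

rank  rotation             last
    0  $dddccbcbdcaaccdcab  b
    1  aaccdcab$dddccbcbdc  c
    2  ab$dddccbcbdcaaccdc  c
    3  accdcab$dddccbcbdca  a
    4  b$dddccbcbdcaaccdca  a
    5  bcbdcaaccdcab$dddcc  c
    6  bdcaaccdcab$dddccbc  c
    7  caaccdcab$dddccbcbd  d
    8  cab$dddccbcbdcaaccd  d
    9  cbcbdcaaccdcab$dddc  c
   10  cbdcaaccdcab$dddccb  b
   11  ccbcbdcaaccdcab$ddd  d
   12  ccdcab$dddccbcbdcaa  a
   13  cdcab$dddccbcbdcaac  c
   14  dcaaccdcab$dddccbcb  b
   15  dcab$dddccbcbdcaacc  c
   16  dccbcbdcaaccdcab$dd  d
   17  ddccbcbdcaaccdcab$d  d
   18  dddccbcbdcaaccdcab$  $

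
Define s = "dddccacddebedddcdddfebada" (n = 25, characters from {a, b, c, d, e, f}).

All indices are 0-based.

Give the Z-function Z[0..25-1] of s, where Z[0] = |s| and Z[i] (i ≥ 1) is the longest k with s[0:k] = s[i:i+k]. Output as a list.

Z[0]=25
i=1: i≥r, start 0; Z[1]=2 scan→box=[1,3)
i=2: min(r-i=1, Z[1]=2)=1; Z[2]=1
i=3: i≥r, start 0; Z[3]=0
i=4: i≥r, start 0; Z[4]=0
i=5: i≥r, start 0; Z[5]=0
i=6: i≥r, start 0; Z[6]=0
i=7: i≥r, start 0; Z[7]=2 scan→box=[7,9)
i=8: min(r-i=1, Z[1]=2)=1; Z[8]=1
i=9: i≥r, start 0; Z[9]=0
i=10: i≥r, start 0; Z[10]=0
i=11: i≥r, start 0; Z[11]=0
i=12: i≥r, start 0; Z[12]=4 scan→box=[12,16)
i=13: min(r-i=3, Z[1]=2)=2; Z[13]=2
i=14: min(r-i=2, Z[2]=1)=1; Z[14]=1
i=15: min(r-i=1, Z[3]=0)=0; Z[15]=0
i=16: i≥r, start 0; Z[16]=3 scan→box=[16,19)
i=17: min(r-i=2, Z[1]=2)=2; Z[17]=2
i=18: min(r-i=1, Z[2]=1)=1; Z[18]=1
i=19: i≥r, start 0; Z[19]=0
i=20: i≥r, start 0; Z[20]=0
i=21: i≥r, start 0; Z[21]=0
i=22: i≥r, start 0; Z[22]=0
i=23: i≥r, start 0; Z[23]=1 scan→box=[23,24)
i=24: i≥r, start 0; Z[24]=0

[25, 2, 1, 0, 0, 0, 0, 2, 1, 0, 0, 0, 4, 2, 1, 0, 3, 2, 1, 0, 0, 0, 0, 1, 0]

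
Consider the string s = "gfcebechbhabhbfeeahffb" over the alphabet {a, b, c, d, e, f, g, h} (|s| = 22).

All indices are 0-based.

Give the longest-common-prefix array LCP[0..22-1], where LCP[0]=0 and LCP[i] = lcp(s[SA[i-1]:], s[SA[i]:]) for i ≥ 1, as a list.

sorted suffixes:
  #0 SA[0]=10  'abhbfeeahffb'
  #1 SA[1]=17  'ahffb'
  #2 SA[2]=21  'b'
  #3 SA[3]=4  'bechbhabhbfeeahffb'
  #4 SA[4]=13  'bfeeahffb'
  #5 SA[5]=8  'bhabhbfeeahffb'
  #6 SA[6]=11  'bhbfeeahffb'
  #7 SA[7]=2  'cebechbhabhbfeeahffb'
  #8 SA[8]=6  'chbhabhbfeeahffb'
  #9 SA[9]=16  'eahffb'
  #10 SA[10]=3  'ebechbhabhbfeeahffb'
  #11 SA[11]=5  'echbhabhbfeeahffb'
  #12 SA[12]=15  'eeahffb'
  #13 SA[13]=20  'fb'
  #14 SA[14]=1  'fcebechbhabhbfeeahffb'
  #15 SA[15]=14  'feeahffb'
  #16 SA[16]=19  'ffb'
  #17 SA[17]=0  'gfcebechbhabhbfeeahffb'
  #18 SA[18]=9  'habhbfeeahffb'
  #19 SA[19]=12  'hbfeeahffb'
  #20 SA[20]=7  'hbhabhbfeeahffb'
  #21 SA[21]=18  'hffb'

SA = [10, 17, 21, 4, 13, 8, 11, 2, 6, 16, 3, 5, 15, 20, 1, 14, 19, 0, 9, 12, 7, 18]
[i] adj suffixes → lcp
  [1] 10/17 → 1 ('a')
  [2] 17/21 → 0 ('')
  [3] 21/4 → 1 ('b')
  [4] 4/13 → 1 ('b')
  [5] 13/8 → 1 ('b')
  [6] 8/11 → 2 ('bh')
  [7] 11/2 → 0 ('')
  [8] 2/6 → 1 ('c')
  [9] 6/16 → 0 ('')
  [10] 16/3 → 1 ('e')
  [11] 3/5 → 1 ('e')
  [12] 5/15 → 1 ('e')
  [13] 15/20 → 0 ('')
  [14] 20/1 → 1 ('f')
  [15] 1/14 → 1 ('f')
  [16] 14/19 → 1 ('f')
  [17] 19/0 → 0 ('')
  [18] 0/9 → 0 ('')
  [19] 9/12 → 1 ('h')
  [20] 12/7 → 2 ('hb')
  [21] 7/18 → 1 ('h')

[0, 1, 0, 1, 1, 1, 2, 0, 1, 0, 1, 1, 1, 0, 1, 1, 1, 0, 0, 1, 2, 1]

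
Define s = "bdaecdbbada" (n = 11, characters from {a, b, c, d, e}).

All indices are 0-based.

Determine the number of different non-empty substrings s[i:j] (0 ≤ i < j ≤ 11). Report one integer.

rank | idx | suffix
   0 |  10 | a
   1 |   8 | ada
   2 |   2 | aecdbbada
   3 |   7 | bada
   4 |   6 | bbada
   5 |   0 | bdaecdbbada
   6 |   4 | cdbbada
   7 |   9 | da
   8 |   1 | daecdbbada
   9 |   5 | dbbada
  10 |   3 | ecdbbada

SA = [10, 8, 2, 7, 6, 0, 4, 9, 1, 5, 3]
[i] adj suffixes → lcp
  [1] 10/8 → 1 ('a')
  [2] 8/2 → 1 ('a')
  [3] 2/7 → 0 ('')
  [4] 7/6 → 1 ('b')
  [5] 6/0 → 1 ('b')
  [6] 0/4 → 0 ('')
  [7] 4/9 → 0 ('')
  [8] 9/1 → 2 ('da')
  [9] 1/5 → 1 ('d')
  [10] 5/3 → 0 ('')

n(n+1)/2 = 11·12/2 = 66
Σ LCP = 0 + 1 + 1 + 0 + 1 + 1 + 0 + 0 + 2 + 1 + 0 = 7
distinct = 66 − 7 = 59

59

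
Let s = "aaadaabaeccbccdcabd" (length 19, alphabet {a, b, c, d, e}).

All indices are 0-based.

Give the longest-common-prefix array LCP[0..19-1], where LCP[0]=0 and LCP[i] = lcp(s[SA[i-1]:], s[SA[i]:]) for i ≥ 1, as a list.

[0, 2, 2, 1, 2, 1, 1, 0, 1, 1, 0, 1, 1, 2, 1, 0, 1, 1, 0]

rank→(start, suffix):
  0 → (0, 'aaadaabaeccbccdcabd')
  1 → (4, 'aabaeccbccdcabd')
  2 → (1, 'aadaabaeccbccdcabd')
  3 → (5, 'abaeccbccdcabd')
  4 → (16, 'abd')
  5 → (2, 'adaabaeccbccdcabd')
  6 → (7, 'aeccbccdcabd')
  7 → (6, 'baeccbccdcabd')
  8 → (11, 'bccdcabd')
  9 → (17, 'bd')
  10 → (15, 'cabd')
  11 → (10, 'cbccdcabd')
  12 → (9, 'ccbccdcabd')
  13 → (12, 'ccdcabd')
  14 → (13, 'cdcabd')
  15 → (18, 'd')
  16 → (3, 'daabaeccbccdcabd')
  17 → (14, 'dcabd')
  18 → (8, 'eccbccdcabd')

SA = [0, 4, 1, 5, 16, 2, 7, 6, 11, 17, 15, 10, 9, 12, 13, 18, 3, 14, 8]
[i] adj suffixes → lcp
  [1] 0/4 → 2 ('aa')
  [2] 4/1 → 2 ('aa')
  [3] 1/5 → 1 ('a')
  [4] 5/16 → 2 ('ab')
  [5] 16/2 → 1 ('a')
  [6] 2/7 → 1 ('a')
  [7] 7/6 → 0 ('')
  [8] 6/11 → 1 ('b')
  [9] 11/17 → 1 ('b')
  [10] 17/15 → 0 ('')
  [11] 15/10 → 1 ('c')
  [12] 10/9 → 1 ('c')
  [13] 9/12 → 2 ('cc')
  [14] 12/13 → 1 ('c')
  [15] 13/18 → 0 ('')
  [16] 18/3 → 1 ('d')
  [17] 3/14 → 1 ('d')
  [18] 14/8 → 0 ('')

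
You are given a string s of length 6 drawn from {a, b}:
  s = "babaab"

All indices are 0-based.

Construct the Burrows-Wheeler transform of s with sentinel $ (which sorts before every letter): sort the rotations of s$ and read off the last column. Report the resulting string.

bbabaa$

rank  rotation last
    0  $babaab  b
    1  aab$bab  b
    2  ab$baba  a
    3  abaab$b  b
    4  b$babaa  a
    5  baab$ba  a
    6  babaab$  $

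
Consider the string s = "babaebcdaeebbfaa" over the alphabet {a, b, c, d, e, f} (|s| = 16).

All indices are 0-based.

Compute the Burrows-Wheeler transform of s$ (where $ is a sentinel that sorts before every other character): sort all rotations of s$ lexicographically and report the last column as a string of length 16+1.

aafbbd$aeebbceaab

rank  rotation           last
    0  $babaebcdaeebbfaa  a
    1  a$babaebcdaeebbfa  a
    2  aa$babaebcdaeebbf  f
    3  abaebcdaeebbfaa$b  b
    4  aebcdaeebbfaa$bab  b
    5  aeebbfaa$babaebcd  d
    6  babaebcdaeebbfaa$  $
    7  baebcdaeebbfaa$ba  a
    8  bbfaa$babaebcdaee  e
    9  bcdaeebbfaa$babae  e
   10  bfaa$babaebcdaeeb  b
   11  cdaeebbfaa$babaeb  b
   12  daeebbfaa$babaebc  c
   13  ebbfaa$babaebcdae  e
   14  ebcdaeebbfaa$baba  a
   15  eebbfaa$babaebcda  a
   16  faa$babaebcdaeebb  b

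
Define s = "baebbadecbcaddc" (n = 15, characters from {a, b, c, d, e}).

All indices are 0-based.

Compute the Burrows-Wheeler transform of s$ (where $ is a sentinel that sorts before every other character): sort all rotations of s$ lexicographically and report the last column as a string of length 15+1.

rank  rotation          last
    0  $baebbadecbcaddc  c
    1  addc$baebbadecbc  c
    2  adecbcaddc$baebb  b
    3  aebbadecbcaddc$b  b
    4  badecbcaddc$baeb  b
    5  baebbadecbcaddc$  $
    6  bbadecbcaddc$bae  e
    7  bcaddc$baebbadec  c
    8  c$baebbadecbcadd  d
    9  caddc$baebbadecb  b
   10  cbcaddc$baebbade  e
   11  dc$baebbadecbcad  d
   12  ddc$baebbadecbca  a
   13  decbcaddc$baebba  a
   14  ebbadecbcaddc$ba  a
   15  ecbcaddc$baebbad  d

ccbbb$ecdbedaaad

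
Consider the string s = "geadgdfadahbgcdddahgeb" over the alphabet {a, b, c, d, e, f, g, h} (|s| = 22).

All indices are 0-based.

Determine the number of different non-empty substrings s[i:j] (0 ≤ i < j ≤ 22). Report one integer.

233

rank→(start, suffix):
  0 → (7, 'adahbgcdddahgeb')
  1 → (2, 'adgdfadahbgcdddahgeb')
  2 → (9, 'ahbgcdddahgeb')
  3 → (17, 'ahgeb')
  4 → (21, 'b')
  5 → (11, 'bgcdddahgeb')
  6 → (13, 'cdddahgeb')
  7 → (8, 'dahbgcdddahgeb')
  8 → (16, 'dahgeb')
  9 → (15, 'ddahgeb')
  10 → (14, 'dddahgeb')
  11 → (5, 'dfadahbgcdddahgeb')
  12 → (3, 'dgdfadahbgcdddahgeb')
  13 → (1, 'eadgdfadahbgcdddahgeb')
  14 → (20, 'eb')
  15 → (6, 'fadahbgcdddahgeb')
  16 → (12, 'gcdddahgeb')
  17 → (4, 'gdfadahbgcdddahgeb')
  18 → (0, 'geadgdfadahbgcdddahgeb')
  19 → (19, 'geb')
  20 → (10, 'hbgcdddahgeb')
  21 → (18, 'hgeb')

SA = [7, 2, 9, 17, 21, 11, 13, 8, 16, 15, 14, 5, 3, 1, 20, 6, 12, 4, 0, 19, 10, 18]
i: (SA[i-1],SA[i]) lcp shared
  1: (7,2) 2 'ad'
  2: (2,9) 1 'a'
  3: (9,17) 2 'ah'
  4: (17,21) 0 ''
  5: (21,11) 1 'b'
  6: (11,13) 0 ''
  7: (13,8) 0 ''
  8: (8,16) 3 'dah'
  9: (16,15) 1 'd'
  10: (15,14) 2 'dd'
  11: (14,5) 1 'd'
  12: (5,3) 1 'd'
  13: (3,1) 0 ''
  14: (1,20) 1 'e'
  15: (20,6) 0 ''
  16: (6,12) 0 ''
  17: (12,4) 1 'g'
  18: (4,0) 1 'g'
  19: (0,19) 2 'ge'
  20: (19,10) 0 ''
  21: (10,18) 1 'h'

n(n+1)/2 = 22·23/2 = 253
Σ LCP = 0 + 2 + 1 + 2 + 0 + 1 + 0 + 0 + 3 + 1 + 2 + 1 + 1 + 0 + 1 + 0 + 0 + 1 + 1 + 2 + 0 + 1 = 20
distinct = 253 − 20 = 233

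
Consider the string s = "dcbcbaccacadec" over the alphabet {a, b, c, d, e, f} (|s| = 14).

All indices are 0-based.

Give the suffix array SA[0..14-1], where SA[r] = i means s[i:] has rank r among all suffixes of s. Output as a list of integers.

rank→(start, suffix):
  0 → (8, 'acadec')
  1 → (5, 'accacadec')
  2 → (10, 'adec')
  3 → (4, 'baccacadec')
  4 → (2, 'bcbaccacadec')
  5 → (13, 'c')
  6 → (7, 'cacadec')
  7 → (9, 'cadec')
  8 → (3, 'cbaccacadec')
  9 → (1, 'cbcbaccacadec')
  10 → (6, 'ccacadec')
  11 → (0, 'dcbcbaccacadec')
  12 → (11, 'dec')
  13 → (12, 'ec')

[8, 5, 10, 4, 2, 13, 7, 9, 3, 1, 6, 0, 11, 12]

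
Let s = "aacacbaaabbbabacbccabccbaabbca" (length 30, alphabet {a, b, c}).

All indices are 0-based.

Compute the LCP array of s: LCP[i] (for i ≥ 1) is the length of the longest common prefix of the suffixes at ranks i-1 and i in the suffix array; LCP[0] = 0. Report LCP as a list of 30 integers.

[0, 1, 2, 4, 2, 1, 2, 3, 2, 1, 2, 3, 0, 3, 2, 2, 1, 2, 2, 1, 2, 3, 0, 2, 2, 1, 4, 2, 1, 2]

sorted suffixes:
  #0 SA[0]=29  'a'
  #1 SA[1]=6  'aaabbbabacbccabccbaabbca'
  #2 SA[2]=7  'aabbbabacbccabccbaabbca'
  #3 SA[3]=24  'aabbca'
  #4 SA[4]=0  'aacacbaaabbbabacbccabccbaabbca'
  #5 SA[5]=12  'abacbccabccbaabbca'
  #6 SA[6]=8  'abbbabacbccabccbaabbca'
  #7 SA[7]=25  'abbca'
  #8 SA[8]=19  'abccbaabbca'
  #9 SA[9]=1  'acacbaaabbbabacbccabccbaabbca'
  #10 SA[10]=3  'acbaaabbbabacbccabccbaabbca'
  #11 SA[11]=14  'acbccabccbaabbca'
  #12 SA[12]=5  'baaabbbabacbccabccbaabbca'
  #13 SA[13]=23  'baabbca'
  #14 SA[14]=11  'babacbccabccbaabbca'
  #15 SA[15]=13  'bacbccabccbaabbca'
  #16 SA[16]=10  'bbabacbccabccbaabbca'
  #17 SA[17]=9  'bbbabacbccabccbaabbca'
  #18 SA[18]=26  'bbca'
  #19 SA[19]=27  'bca'
  #20 SA[20]=16  'bccabccbaabbca'
  #21 SA[21]=20  'bccbaabbca'
  #22 SA[22]=28  'ca'
  #23 SA[23]=18  'cabccbaabbca'
  #24 SA[24]=2  'cacbaaabbbabacbccabccbaabbca'
  #25 SA[25]=4  'cbaaabbbabacbccabccbaabbca'
  #26 SA[26]=22  'cbaabbca'
  #27 SA[27]=15  'cbccabccbaabbca'
  #28 SA[28]=17  'ccabccbaabbca'
  #29 SA[29]=21  'ccbaabbca'

SA = [29, 6, 7, 24, 0, 12, 8, 25, 19, 1, 3, 14, 5, 23, 11, 13, 10, 9, 26, 27, 16, 20, 28, 18, 2, 4, 22, 15, 17, 21]
i: (SA[i-1],SA[i]) lcp shared
  1: (29,6) 1 'a'
  2: (6,7) 2 'aa'
  3: (7,24) 4 'aabb'
  4: (24,0) 2 'aa'
  5: (0,12) 1 'a'
  6: (12,8) 2 'ab'
  7: (8,25) 3 'abb'
  8: (25,19) 2 'ab'
  9: (19,1) 1 'a'
  10: (1,3) 2 'ac'
  11: (3,14) 3 'acb'
  12: (14,5) 0 ''
  13: (5,23) 3 'baa'
  14: (23,11) 2 'ba'
  15: (11,13) 2 'ba'
  16: (13,10) 1 'b'
  17: (10,9) 2 'bb'
  18: (9,26) 2 'bb'
  19: (26,27) 1 'b'
  20: (27,16) 2 'bc'
  21: (16,20) 3 'bcc'
  22: (20,28) 0 ''
  23: (28,18) 2 'ca'
  24: (18,2) 2 'ca'
  25: (2,4) 1 'c'
  26: (4,22) 4 'cbaa'
  27: (22,15) 2 'cb'
  28: (15,17) 1 'c'
  29: (17,21) 2 'cc'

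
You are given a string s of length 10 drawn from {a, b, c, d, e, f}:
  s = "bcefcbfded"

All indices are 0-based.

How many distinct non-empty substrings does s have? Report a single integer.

50

rank | idx | suffix
   0 |   0 | bcefcbfded
   1 |   5 | bfded
   2 |   4 | cbfded
   3 |   1 | cefcbfded
   4 |   9 | d
   5 |   7 | ded
   6 |   8 | ed
   7 |   2 | efcbfded
   8 |   3 | fcbfded
   9 |   6 | fded

SA = [0, 5, 4, 1, 9, 7, 8, 2, 3, 6]
i: (SA[i-1],SA[i]) lcp shared
  1: (0,5) 1 'b'
  2: (5,4) 0 ''
  3: (4,1) 1 'c'
  4: (1,9) 0 ''
  5: (9,7) 1 'd'
  6: (7,8) 0 ''
  7: (8,2) 1 'e'
  8: (2,3) 0 ''
  9: (3,6) 1 'f'

n(n+1)/2 = 10·11/2 = 55
Σ LCP = 0 + 1 + 0 + 1 + 0 + 1 + 0 + 1 + 0 + 1 = 5
distinct = 55 − 5 = 50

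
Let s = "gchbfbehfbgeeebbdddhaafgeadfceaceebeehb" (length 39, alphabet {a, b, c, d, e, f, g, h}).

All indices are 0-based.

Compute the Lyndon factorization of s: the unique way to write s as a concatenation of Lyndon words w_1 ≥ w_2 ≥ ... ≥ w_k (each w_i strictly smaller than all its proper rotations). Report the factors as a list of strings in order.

emit factor 1: 'g' (i=0, period=1)
emit factor 2: 'ch' (i=1, period=2)
emit factor 3: 'bf' (i=3, period=2)
emit factor 4: 'behfbgeee' (i=5, period=9)
emit factor 5: 'bbdddh' (i=14, period=6)
emit factor 6: 'aafgeadfceaceebeehb' (i=20, period=19)

["g", "ch", "bf", "behfbgeee", "bbdddh", "aafgeadfceaceebeehb"]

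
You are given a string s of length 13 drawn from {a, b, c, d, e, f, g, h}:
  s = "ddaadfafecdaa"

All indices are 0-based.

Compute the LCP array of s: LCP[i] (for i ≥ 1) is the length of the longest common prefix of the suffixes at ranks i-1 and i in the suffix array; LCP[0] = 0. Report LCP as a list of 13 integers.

[0, 1, 2, 1, 1, 0, 0, 3, 1, 1, 0, 0, 1]

rank | idx | suffix
   0 |  12 | a
   1 |  11 | aa
   2 |   2 | aadfafecdaa
   3 |   3 | adfafecdaa
   4 |   6 | afecdaa
   5 |   9 | cdaa
   6 |  10 | daa
   7 |   1 | daadfafecdaa
   8 |   0 | ddaadfafecdaa
   9 |   4 | dfafecdaa
  10 |   8 | ecdaa
  11 |   5 | fafecdaa
  12 |   7 | fecdaa

SA = [12, 11, 2, 3, 6, 9, 10, 1, 0, 4, 8, 5, 7]
i: (SA[i-1],SA[i]) lcp shared
  1: (12,11) 1 'a'
  2: (11,2) 2 'aa'
  3: (2,3) 1 'a'
  4: (3,6) 1 'a'
  5: (6,9) 0 ''
  6: (9,10) 0 ''
  7: (10,1) 3 'daa'
  8: (1,0) 1 'd'
  9: (0,4) 1 'd'
  10: (4,8) 0 ''
  11: (8,5) 0 ''
  12: (5,7) 1 'f'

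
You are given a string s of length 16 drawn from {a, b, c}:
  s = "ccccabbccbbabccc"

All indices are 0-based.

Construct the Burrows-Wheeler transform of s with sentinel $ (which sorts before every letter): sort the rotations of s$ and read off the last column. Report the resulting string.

rank  rotation           last
    0  $ccccabbccbbabccc  c
    1  abbccbbabccc$cccc  c
    2  abccc$ccccabbccbb  b
    3  babccc$ccccabbccb  b
    4  bbabccc$ccccabbcc  c
    5  bbccbbabccc$cccca  a
    6  bccbbabccc$ccccab  b
    7  bccc$ccccabbccbba  a
    8  c$ccccabbccbbabcc  c
    9  cabbccbbabccc$ccc  c
   10  cbbabccc$ccccabbc  c
   11  cc$ccccabbccbbabc  c
   12  ccabbccbbabccc$cc  c
   13  ccbbabccc$ccccabb  b
   14  ccc$ccccabbccbbab  b
   15  cccabbccbbabccc$c  c
   16  ccccabbccbbabccc$  $

ccbbcabacccccbbc$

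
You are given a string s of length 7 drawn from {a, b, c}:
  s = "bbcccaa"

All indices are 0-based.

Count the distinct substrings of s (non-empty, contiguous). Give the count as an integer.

sorted suffixes:
  #0 SA[0]=6  'a'
  #1 SA[1]=5  'aa'
  #2 SA[2]=0  'bbcccaa'
  #3 SA[3]=1  'bcccaa'
  #4 SA[4]=4  'caa'
  #5 SA[5]=3  'ccaa'
  #6 SA[6]=2  'cccaa'

SA = [6, 5, 0, 1, 4, 3, 2]
rank  pair      lcp
   1  s[6:],s[5:]  1  'a'
   2  s[5:],s[0:]  0  ''
   3  s[0:],s[1:]  1  'b'
   4  s[1:],s[4:]  0  ''
   5  s[4:],s[3:]  1  'c'
   6  s[3:],s[2:]  2  'cc'

n(n+1)/2 = 7·8/2 = 28
Σ LCP = 0 + 1 + 0 + 1 + 0 + 1 + 2 = 5
distinct = 28 − 5 = 23

23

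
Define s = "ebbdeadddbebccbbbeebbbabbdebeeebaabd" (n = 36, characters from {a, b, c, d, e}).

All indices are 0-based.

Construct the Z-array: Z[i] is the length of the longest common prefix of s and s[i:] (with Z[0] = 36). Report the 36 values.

Z[0]=36
i=1: fresh scan; Z[1]=0
i=2: fresh scan; Z[2]=0
i=3: fresh scan; Z[3]=0
i=4: fresh scan; Z[4]=1 extend→box=[4,5)
i=5: fresh scan; Z[5]=0
i=6: fresh scan; Z[6]=0
i=7: fresh scan; Z[7]=0
i=8: fresh scan; Z[8]=0
i=9: fresh scan; Z[9]=0
i=10: fresh scan; Z[10]=2 extend→box=[10,12)
i=11: min(r-i=1, Z[1]=0)=0; Z[11]=0
i=12: fresh scan; Z[12]=0
i=13: fresh scan; Z[13]=0
i=14: fresh scan; Z[14]=0
i=15: fresh scan; Z[15]=0
i=16: fresh scan; Z[16]=0
i=17: fresh scan; Z[17]=1 extend→box=[17,18)
i=18: fresh scan; Z[18]=3 extend→box=[18,21)
i=19: min(r-i=2, Z[1]=0)=0; Z[19]=0
i=20: min(r-i=1, Z[2]=0)=0; Z[20]=0
i=21: fresh scan; Z[21]=0
i=22: fresh scan; Z[22]=0
i=23: fresh scan; Z[23]=0
i=24: fresh scan; Z[24]=0
i=25: fresh scan; Z[25]=0
i=26: fresh scan; Z[26]=2 extend→box=[26,28)
i=27: min(r-i=1, Z[1]=0)=0; Z[27]=0
i=28: fresh scan; Z[28]=1 extend→box=[28,29)
i=29: fresh scan; Z[29]=1 extend→box=[29,30)
i=30: fresh scan; Z[30]=2 extend→box=[30,32)
i=31: min(r-i=1, Z[1]=0)=0; Z[31]=0
i=32: fresh scan; Z[32]=0
i=33: fresh scan; Z[33]=0
i=34: fresh scan; Z[34]=0
i=35: fresh scan; Z[35]=0

[36, 0, 0, 0, 1, 0, 0, 0, 0, 0, 2, 0, 0, 0, 0, 0, 0, 1, 3, 0, 0, 0, 0, 0, 0, 0, 2, 0, 1, 1, 2, 0, 0, 0, 0, 0]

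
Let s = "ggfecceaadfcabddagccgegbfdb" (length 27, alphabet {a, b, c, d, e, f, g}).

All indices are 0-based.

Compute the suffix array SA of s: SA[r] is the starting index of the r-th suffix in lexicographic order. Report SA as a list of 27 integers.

sorted suffixes:
  #0 SA[0]=7  'aadfcabddagccgegbfdb'
  #1 SA[1]=12  'abddagccgegbfdb'
  #2 SA[2]=8  'adfcabddagccgegbfdb'
  #3 SA[3]=16  'agccgegbfdb'
  #4 SA[4]=26  'b'
  #5 SA[5]=13  'bddagccgegbfdb'
  #6 SA[6]=23  'bfdb'
  #7 SA[7]=11  'cabddagccgegbfdb'
  #8 SA[8]=4  'cceaadfcabddagccgegbfdb'
  #9 SA[9]=18  'ccgegbfdb'
  #10 SA[10]=5  'ceaadfcabddagccgegbfdb'
  #11 SA[11]=19  'cgegbfdb'
  #12 SA[12]=15  'dagccgegbfdb'
  #13 SA[13]=25  'db'
  #14 SA[14]=14  'ddagccgegbfdb'
  #15 SA[15]=9  'dfcabddagccgegbfdb'
  #16 SA[16]=6  'eaadfcabddagccgegbfdb'
  #17 SA[17]=3  'ecceaadfcabddagccgegbfdb'
  #18 SA[18]=21  'egbfdb'
  #19 SA[19]=10  'fcabddagccgegbfdb'
  #20 SA[20]=24  'fdb'
  #21 SA[21]=2  'fecceaadfcabddagccgegbfdb'
  #22 SA[22]=22  'gbfdb'
  #23 SA[23]=17  'gccgegbfdb'
  #24 SA[24]=20  'gegbfdb'
  #25 SA[25]=1  'gfecceaadfcabddagccgegbfdb'
  #26 SA[26]=0  'ggfecceaadfcabddagccgegbfdb'

[7, 12, 8, 16, 26, 13, 23, 11, 4, 18, 5, 19, 15, 25, 14, 9, 6, 3, 21, 10, 24, 2, 22, 17, 20, 1, 0]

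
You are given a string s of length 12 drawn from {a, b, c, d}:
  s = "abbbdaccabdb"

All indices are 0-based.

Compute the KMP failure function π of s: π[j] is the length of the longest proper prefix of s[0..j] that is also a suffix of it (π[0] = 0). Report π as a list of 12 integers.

[0, 0, 0, 0, 0, 1, 0, 0, 1, 2, 0, 0]

π[0] = 0
j=1 s[j]='b': π[1]=0 (border '')
j=2 s[j]='b': π[2]=0 (border '')
j=3 s[j]='b': π[3]=0 (border '')
j=4 s[j]='d': π[4]=0 (border '')
j=5 s[j]='a': π[5]=1 (border 'a')
j=6 s[j]='c': k: 1→0; π[6]=0 (border '')
j=7 s[j]='c': π[7]=0 (border '')
j=8 s[j]='a': π[8]=1 (border 'a')
j=9 s[j]='b': π[9]=2 (border 'ab')
j=10 s[j]='d': k: 2→0; π[10]=0 (border '')
j=11 s[j]='b': π[11]=0 (border '')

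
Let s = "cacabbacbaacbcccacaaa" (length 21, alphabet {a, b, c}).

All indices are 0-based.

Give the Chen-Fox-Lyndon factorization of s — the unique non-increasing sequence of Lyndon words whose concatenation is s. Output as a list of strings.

emit factor 1: 'c' (i=0, period=1)
emit factor 2: 'ac' (i=1, period=2)
emit factor 3: 'abbacb' (i=3, period=6)
emit factor 4: 'aacbcccac' (i=9, period=9)
emit factor 5: 'a' (i=18, period=1)
emit factor 6: 'a' (i=19, period=1)
emit factor 7: 'a' (i=20, period=1)

["c", "ac", "abbacb", "aacbcccac", "a", "a", "a"]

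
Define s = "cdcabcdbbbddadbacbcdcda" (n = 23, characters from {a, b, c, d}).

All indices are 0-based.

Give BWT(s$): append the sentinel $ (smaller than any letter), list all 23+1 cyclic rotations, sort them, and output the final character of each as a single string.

adcbdddbacbdadb$bcdacccb

rank  rotation                  last
    0  $cdcabcdbbbddadbacbcdcda  a
    1  a$cdcabcdbbbddadbacbcdcd  d
    2  abcdbbbddadbacbcdcda$cdc  c
    3  acbcdcda$cdcabcdbbbddadb  b
    4  adbacbcdcda$cdcabcdbbbdd  d
    5  bacbcdcda$cdcabcdbbbddad  d
    6  bbbddadbacbcdcda$cdcabcd  d
    7  bbddadbacbcdcda$cdcabcdb  b
    8  bcdbbbddadbacbcdcda$cdca  a
    9  bcdcda$cdcabcdbbbddadbac  c
   10  bddadbacbcdcda$cdcabcdbb  b
   11  cabcdbbbddadbacbcdcda$cd  d
   12  cbcdcda$cdcabcdbbbddadba  a
   13  cda$cdcabcdbbbddadbacbcd  d
   14  cdbbbddadbacbcdcda$cdcab  b
   15  cdcabcdbbbddadbacbcdcda$  $
   16  cdcda$cdcabcdbbbddadbacb  b
   17  da$cdcabcdbbbddadbacbcdc  c
   18  dadbacbcdcda$cdcabcdbbbd  d
   19  dbacbcdcda$cdcabcdbbbdda  a
   20  dbbbddadbacbcdcda$cdcabc  c
   21  dcabcdbbbddadbacbcdcda$c  c
   22  dcda$cdcabcdbbbddadbacbc  c
   23  ddadbacbcdcda$cdcabcdbbb  b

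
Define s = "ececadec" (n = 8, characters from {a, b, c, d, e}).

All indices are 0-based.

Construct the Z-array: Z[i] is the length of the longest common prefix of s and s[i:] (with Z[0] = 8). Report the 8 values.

Z[0]=8
i=1: fresh scan; Z[1]=0
i=2: fresh scan; Z[2]=2 scan→box=[2,4)
i=3: min(r-i=1, Z[1]=0)=0; Z[3]=0
i=4: fresh scan; Z[4]=0
i=5: fresh scan; Z[5]=0
i=6: fresh scan; Z[6]=2 scan→box=[6,8)
i=7: min(r-i=1, Z[1]=0)=0; Z[7]=0

[8, 0, 2, 0, 0, 0, 2, 0]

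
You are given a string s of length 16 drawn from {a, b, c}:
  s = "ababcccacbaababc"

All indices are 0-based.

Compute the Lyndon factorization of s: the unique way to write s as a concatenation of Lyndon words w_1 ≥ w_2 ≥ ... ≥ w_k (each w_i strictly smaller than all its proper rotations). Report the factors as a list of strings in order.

emit factor 1: 'ababcccacb' (i=0, period=10)
emit factor 2: 'aababc' (i=10, period=6)

["ababcccacb", "aababc"]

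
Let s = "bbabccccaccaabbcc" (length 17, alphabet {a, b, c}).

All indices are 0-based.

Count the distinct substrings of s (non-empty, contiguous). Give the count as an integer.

sorted suffixes:
  #0 SA[0]=11  'aabbcc'
  #1 SA[1]=12  'abbcc'
  #2 SA[2]=2  'abccccaccaabbcc'
  #3 SA[3]=8  'accaabbcc'
  #4 SA[4]=1  'babccccaccaabbcc'
  #5 SA[5]=0  'bbabccccaccaabbcc'
  #6 SA[6]=13  'bbcc'
  #7 SA[7]=14  'bcc'
  #8 SA[8]=3  'bccccaccaabbcc'
  #9 SA[9]=16  'c'
  #10 SA[10]=10  'caabbcc'
  #11 SA[11]=7  'caccaabbcc'
  #12 SA[12]=15  'cc'
  #13 SA[13]=9  'ccaabbcc'
  #14 SA[14]=6  'ccaccaabbcc'
  #15 SA[15]=5  'cccaccaabbcc'
  #16 SA[16]=4  'ccccaccaabbcc'

SA = [11, 12, 2, 8, 1, 0, 13, 14, 3, 16, 10, 7, 15, 9, 6, 5, 4]
i: (SA[i-1],SA[i]) lcp shared
  1: (11,12) 1 'a'
  2: (12,2) 2 'ab'
  3: (2,8) 1 'a'
  4: (8,1) 0 ''
  5: (1,0) 1 'b'
  6: (0,13) 2 'bb'
  7: (13,14) 1 'b'
  8: (14,3) 3 'bcc'
  9: (3,16) 0 ''
  10: (16,10) 1 'c'
  11: (10,7) 2 'ca'
  12: (7,15) 1 'c'
  13: (15,9) 2 'cc'
  14: (9,6) 3 'cca'
  15: (6,5) 2 'cc'
  16: (5,4) 3 'ccc'

n(n+1)/2 = 17·18/2 = 153
Σ LCP = 0 + 1 + 2 + 1 + 0 + 1 + 2 + 1 + 3 + 0 + 1 + 2 + 1 + 2 + 3 + 2 + 3 = 25
distinct = 153 − 25 = 128

128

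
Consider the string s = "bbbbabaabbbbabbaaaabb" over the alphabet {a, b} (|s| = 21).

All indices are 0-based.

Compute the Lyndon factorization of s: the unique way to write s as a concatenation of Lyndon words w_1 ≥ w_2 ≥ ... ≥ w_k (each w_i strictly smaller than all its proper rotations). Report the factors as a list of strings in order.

emit factor 1: 'b' (i=0, period=1)
emit factor 2: 'b' (i=1, period=1)
emit factor 3: 'b' (i=2, period=1)
emit factor 4: 'b' (i=3, period=1)
emit factor 5: 'ab' (i=4, period=2)
emit factor 6: 'aabbbbabb' (i=6, period=9)
emit factor 7: 'aaaabb' (i=15, period=6)

["b", "b", "b", "b", "ab", "aabbbbabb", "aaaabb"]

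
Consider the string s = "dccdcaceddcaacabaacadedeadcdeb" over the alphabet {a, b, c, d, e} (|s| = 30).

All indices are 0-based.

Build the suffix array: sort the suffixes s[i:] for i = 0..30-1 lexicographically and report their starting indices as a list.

rank→(start, suffix):
  0 → (11, 'aacabaacadedeadcdeb')
  1 → (16, 'aacadedeadcdeb')
  2 → (14, 'abaacadedeadcdeb')
  3 → (12, 'acabaacadedeadcdeb')
  4 → (17, 'acadedeadcdeb')
  5 → (5, 'aceddcaacabaacadedeadcdeb')
  6 → (24, 'adcdeb')
  7 → (19, 'adedeadcdeb')
  8 → (29, 'b')
  9 → (15, 'baacadedeadcdeb')
  10 → (10, 'caacabaacadedeadcdeb')
  11 → (13, 'cabaacadedeadcdeb')
  12 → (4, 'caceddcaacabaacadedeadcdeb')
  13 → (18, 'cadedeadcdeb')
  14 → (1, 'ccdcaceddcaacabaacadedeadcdeb')
  15 → (2, 'cdcaceddcaacabaacadedeadcdeb')
  16 → (26, 'cdeb')
  17 → (6, 'ceddcaacabaacadedeadcdeb')
  18 → (9, 'dcaacabaacadedeadcdeb')
  19 → (3, 'dcaceddcaacabaacadedeadcdeb')
  20 → (0, 'dccdcaceddcaacabaacadedeadcdeb')
  21 → (25, 'dcdeb')
  22 → (8, 'ddcaacabaacadedeadcdeb')
  23 → (22, 'deadcdeb')
  24 → (27, 'deb')
  25 → (20, 'dedeadcdeb')
  26 → (23, 'eadcdeb')
  27 → (28, 'eb')
  28 → (7, 'eddcaacabaacadedeadcdeb')
  29 → (21, 'edeadcdeb')

[11, 16, 14, 12, 17, 5, 24, 19, 29, 15, 10, 13, 4, 18, 1, 2, 26, 6, 9, 3, 0, 25, 8, 22, 27, 20, 23, 28, 7, 21]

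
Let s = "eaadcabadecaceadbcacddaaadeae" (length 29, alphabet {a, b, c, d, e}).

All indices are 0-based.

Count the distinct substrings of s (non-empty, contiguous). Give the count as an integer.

sorted suffixes:
  #0 SA[0]=22  'aaadeae'
  #1 SA[1]=1  'aadcabadecaceadbcacddaaadeae'
  #2 SA[2]=23  'aadeae'
  #3 SA[3]=5  'abadecaceadbcacddaaadeae'
  #4 SA[4]=18  'acddaaadeae'
  #5 SA[5]=11  'aceadbcacddaaadeae'
  #6 SA[6]=14  'adbcacddaaadeae'
  #7 SA[7]=2  'adcabadecaceadbcacddaaadeae'
  #8 SA[8]=24  'adeae'
  #9 SA[9]=7  'adecaceadbcacddaaadeae'
  #10 SA[10]=27  'ae'
  #11 SA[11]=6  'badecaceadbcacddaaadeae'
  #12 SA[12]=16  'bcacddaaadeae'
  #13 SA[13]=4  'cabadecaceadbcacddaaadeae'
  #14 SA[14]=17  'cacddaaadeae'
  #15 SA[15]=10  'caceadbcacddaaadeae'
  #16 SA[16]=19  'cddaaadeae'
  #17 SA[17]=12  'ceadbcacddaaadeae'
  #18 SA[18]=21  'daaadeae'
  #19 SA[19]=15  'dbcacddaaadeae'
  #20 SA[20]=3  'dcabadecaceadbcacddaaadeae'
  #21 SA[21]=20  'ddaaadeae'
  #22 SA[22]=25  'deae'
  #23 SA[23]=8  'decaceadbcacddaaadeae'
  #24 SA[24]=28  'e'
  #25 SA[25]=0  'eaadcabadecaceadbcacddaaadeae'
  #26 SA[26]=13  'eadbcacddaaadeae'
  #27 SA[27]=26  'eae'
  #28 SA[28]=9  'ecaceadbcacddaaadeae'

SA = [22, 1, 23, 5, 18, 11, 14, 2, 24, 7, 27, 6, 16, 4, 17, 10, 19, 12, 21, 15, 3, 20, 25, 8, 28, 0, 13, 26, 9]
[i] adj suffixes → lcp
  [1] 22/1 → 2 ('aa')
  [2] 1/23 → 3 ('aad')
  [3] 23/5 → 1 ('a')
  [4] 5/18 → 1 ('a')
  [5] 18/11 → 2 ('ac')
  [6] 11/14 → 1 ('a')
  [7] 14/2 → 2 ('ad')
  [8] 2/24 → 2 ('ad')
  [9] 24/7 → 3 ('ade')
  [10] 7/27 → 1 ('a')
  [11] 27/6 → 0 ('')
  [12] 6/16 → 1 ('b')
  [13] 16/4 → 0 ('')
  [14] 4/17 → 2 ('ca')
  [15] 17/10 → 3 ('cac')
  [16] 10/19 → 1 ('c')
  [17] 19/12 → 1 ('c')
  [18] 12/21 → 0 ('')
  [19] 21/15 → 1 ('d')
  [20] 15/3 → 1 ('d')
  [21] 3/20 → 1 ('d')
  [22] 20/25 → 1 ('d')
  [23] 25/8 → 2 ('de')
  [24] 8/28 → 0 ('')
  [25] 28/0 → 1 ('e')
  [26] 0/13 → 2 ('ea')
  [27] 13/26 → 2 ('ea')
  [28] 26/9 → 1 ('e')

n(n+1)/2 = 29·30/2 = 435
Σ LCP = 0 + 2 + 3 + 1 + 1 + 2 + 1 + 2 + 2 + 3 + 1 + 0 + 1 + 0 + 2 + 3 + 1 + 1 + 0 + 1 + 1 + 1 + 1 + 2 + 0 + 1 + 2 + 2 + 1 = 38
distinct = 435 − 38 = 397

397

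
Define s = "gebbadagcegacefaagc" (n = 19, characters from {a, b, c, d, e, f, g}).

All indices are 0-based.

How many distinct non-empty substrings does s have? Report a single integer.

rank | idx | suffix
   0 |  15 | aagc
   1 |  11 | acefaagc
   2 |   4 | adagcegacefaagc
   3 |  16 | agc
   4 |   6 | agcegacefaagc
   5 |   3 | badagcegacefaagc
   6 |   2 | bbadagcegacefaagc
   7 |  18 | c
   8 |  12 | cefaagc
   9 |   8 | cegacefaagc
  10 |   5 | dagcegacefaagc
  11 |   1 | ebbadagcegacefaagc
  12 |  13 | efaagc
  13 |   9 | egacefaagc
  14 |  14 | faagc
  15 |  10 | gacefaagc
  16 |  17 | gc
  17 |   7 | gcegacefaagc
  18 |   0 | gebbadagcegacefaagc

SA = [15, 11, 4, 16, 6, 3, 2, 18, 12, 8, 5, 1, 13, 9, 14, 10, 17, 7, 0]
[i] adj suffixes → lcp
  [1] 15/11 → 1 ('a')
  [2] 11/4 → 1 ('a')
  [3] 4/16 → 1 ('a')
  [4] 16/6 → 3 ('agc')
  [5] 6/3 → 0 ('')
  [6] 3/2 → 1 ('b')
  [7] 2/18 → 0 ('')
  [8] 18/12 → 1 ('c')
  [9] 12/8 → 2 ('ce')
  [10] 8/5 → 0 ('')
  [11] 5/1 → 0 ('')
  [12] 1/13 → 1 ('e')
  [13] 13/9 → 1 ('e')
  [14] 9/14 → 0 ('')
  [15] 14/10 → 0 ('')
  [16] 10/17 → 1 ('g')
  [17] 17/7 → 2 ('gc')
  [18] 7/0 → 1 ('g')

n(n+1)/2 = 19·20/2 = 190
Σ LCP = 0 + 1 + 1 + 1 + 3 + 0 + 1 + 0 + 1 + 2 + 0 + 0 + 1 + 1 + 0 + 0 + 1 + 2 + 1 = 16
distinct = 190 − 16 = 174

174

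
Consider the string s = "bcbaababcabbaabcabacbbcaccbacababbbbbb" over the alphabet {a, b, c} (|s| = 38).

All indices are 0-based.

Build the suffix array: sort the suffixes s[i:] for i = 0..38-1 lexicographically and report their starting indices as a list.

rank→(start, suffix):
  0 → (3, 'aababcabbaabcabacbbcaccbacababbbbbb')
  1 → (12, 'aabcabacbbcaccbacababbbbbb')
  2 → (29, 'ababbbbbb')
  3 → (4, 'ababcabbaabcabacbbcaccbacababbbbbb')
  4 → (16, 'abacbbcaccbacababbbbbb')
  5 → (9, 'abbaabcabacbbcaccbacababbbbbb')
  6 → (31, 'abbbbbb')
  7 → (13, 'abcabacbbcaccbacababbbbbb')
  8 → (6, 'abcabbaabcabacbbcaccbacababbbbbb')
  9 → (27, 'acababbbbbb')
  10 → (18, 'acbbcaccbacababbbbbb')
  11 → (23, 'accbacababbbbbb')
  12 → (37, 'b')
  13 → (2, 'baababcabbaabcabacbbcaccbacababbbbbb')
  14 → (11, 'baabcabacbbcaccbacababbbbbb')
  15 → (30, 'babbbbbb')
  16 → (5, 'babcabbaabcabacbbcaccbacababbbbbb')
  17 → (26, 'bacababbbbbb')
  18 → (17, 'bacbbcaccbacababbbbbb')
  19 → (36, 'bb')
  20 → (10, 'bbaabcabacbbcaccbacababbbbbb')
  21 → (35, 'bbb')
  22 → (34, 'bbbb')
  23 → (33, 'bbbbb')
  24 → (32, 'bbbbbb')
  25 → (20, 'bbcaccbacababbbbbb')
  26 → (14, 'bcabacbbcaccbacababbbbbb')
  27 → (7, 'bcabbaabcabacbbcaccbacababbbbbb')
  28 → (21, 'bcaccbacababbbbbb')
  29 → (0, 'bcbaababcabbaabcabacbbcaccbacababbbbbb')
  30 → (28, 'cababbbbbb')
  31 → (15, 'cabacbbcaccbacababbbbbb')
  32 → (8, 'cabbaabcabacbbcaccbacababbbbbb')
  33 → (22, 'caccbacababbbbbb')
  34 → (1, 'cbaababcabbaabcabacbbcaccbacababbbbbb')
  35 → (25, 'cbacababbbbbb')
  36 → (19, 'cbbcaccbacababbbbbb')
  37 → (24, 'ccbacababbbbbb')

[3, 12, 29, 4, 16, 9, 31, 13, 6, 27, 18, 23, 37, 2, 11, 30, 5, 26, 17, 36, 10, 35, 34, 33, 32, 20, 14, 7, 21, 0, 28, 15, 8, 22, 1, 25, 19, 24]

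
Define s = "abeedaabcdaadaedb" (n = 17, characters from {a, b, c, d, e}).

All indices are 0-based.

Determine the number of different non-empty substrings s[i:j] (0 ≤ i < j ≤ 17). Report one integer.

135

sorted suffixes:
  #0 SA[0]=5  'aabcdaadaedb'
  #1 SA[1]=10  'aadaedb'
  #2 SA[2]=6  'abcdaadaedb'
  #3 SA[3]=0  'abeedaabcdaadaedb'
  #4 SA[4]=11  'adaedb'
  #5 SA[5]=13  'aedb'
  #6 SA[6]=16  'b'
  #7 SA[7]=7  'bcdaadaedb'
  #8 SA[8]=1  'beedaabcdaadaedb'
  #9 SA[9]=8  'cdaadaedb'
  #10 SA[10]=4  'daabcdaadaedb'
  #11 SA[11]=9  'daadaedb'
  #12 SA[12]=12  'daedb'
  #13 SA[13]=15  'db'
  #14 SA[14]=3  'edaabcdaadaedb'
  #15 SA[15]=14  'edb'
  #16 SA[16]=2  'eedaabcdaadaedb'

SA = [5, 10, 6, 0, 11, 13, 16, 7, 1, 8, 4, 9, 12, 15, 3, 14, 2]
[i] adj suffixes → lcp
  [1] 5/10 → 2 ('aa')
  [2] 10/6 → 1 ('a')
  [3] 6/0 → 2 ('ab')
  [4] 0/11 → 1 ('a')
  [5] 11/13 → 1 ('a')
  [6] 13/16 → 0 ('')
  [7] 16/7 → 1 ('b')
  [8] 7/1 → 1 ('b')
  [9] 1/8 → 0 ('')
  [10] 8/4 → 0 ('')
  [11] 4/9 → 3 ('daa')
  [12] 9/12 → 2 ('da')
  [13] 12/15 → 1 ('d')
  [14] 15/3 → 0 ('')
  [15] 3/14 → 2 ('ed')
  [16] 14/2 → 1 ('e')

n(n+1)/2 = 17·18/2 = 153
Σ LCP = 0 + 2 + 1 + 2 + 1 + 1 + 0 + 1 + 1 + 0 + 0 + 3 + 2 + 1 + 0 + 2 + 1 = 18
distinct = 153 − 18 = 135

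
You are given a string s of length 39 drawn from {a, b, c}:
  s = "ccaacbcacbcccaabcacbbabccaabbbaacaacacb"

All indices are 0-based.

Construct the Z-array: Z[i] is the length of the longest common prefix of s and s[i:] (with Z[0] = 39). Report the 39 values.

[39, 1, 0, 0, 1, 0, 1, 0, 1, 0, 2, 4, 1, 0, 0, 0, 1, 0, 1, 0, 0, 0, 0, 4, 1, 0, 0, 0, 0, 0, 0, 0, 1, 0, 0, 1, 0, 1, 0]

Z[0]=39
i=1: fresh scan; Z[1]=1 extend→box=[1,2)
i=2: fresh scan; Z[2]=0
i=3: fresh scan; Z[3]=0
i=4: fresh scan; Z[4]=1 extend→box=[4,5)
i=5: fresh scan; Z[5]=0
i=6: fresh scan; Z[6]=1 extend→box=[6,7)
i=7: fresh scan; Z[7]=0
i=8: fresh scan; Z[8]=1 extend→box=[8,9)
i=9: fresh scan; Z[9]=0
i=10: fresh scan; Z[10]=2 extend→box=[10,12)
i=11: min(r-i=1, Z[1]=1)=1; Z[11]=4 extend→box=[11,15)
i=12: min(r-i=3, Z[1]=1)=1; Z[12]=1
i=13: min(r-i=2, Z[2]=0)=0; Z[13]=0
i=14: min(r-i=1, Z[3]=0)=0; Z[14]=0
i=15: fresh scan; Z[15]=0
i=16: fresh scan; Z[16]=1 extend→box=[16,17)
i=17: fresh scan; Z[17]=0
i=18: fresh scan; Z[18]=1 extend→box=[18,19)
i=19: fresh scan; Z[19]=0
i=20: fresh scan; Z[20]=0
i=21: fresh scan; Z[21]=0
i=22: fresh scan; Z[22]=0
i=23: fresh scan; Z[23]=4 extend→box=[23,27)
i=24: min(r-i=3, Z[1]=1)=1; Z[24]=1
i=25: min(r-i=2, Z[2]=0)=0; Z[25]=0
i=26: min(r-i=1, Z[3]=0)=0; Z[26]=0
i=27: fresh scan; Z[27]=0
i=28: fresh scan; Z[28]=0
i=29: fresh scan; Z[29]=0
i=30: fresh scan; Z[30]=0
i=31: fresh scan; Z[31]=0
i=32: fresh scan; Z[32]=1 extend→box=[32,33)
i=33: fresh scan; Z[33]=0
i=34: fresh scan; Z[34]=0
i=35: fresh scan; Z[35]=1 extend→box=[35,36)
i=36: fresh scan; Z[36]=0
i=37: fresh scan; Z[37]=1 extend→box=[37,38)
i=38: fresh scan; Z[38]=0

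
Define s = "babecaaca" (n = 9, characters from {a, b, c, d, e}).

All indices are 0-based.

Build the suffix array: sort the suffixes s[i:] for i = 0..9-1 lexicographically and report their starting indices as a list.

[8, 5, 1, 6, 0, 2, 7, 4, 3]

rank→(start, suffix):
  0 → (8, 'a')
  1 → (5, 'aaca')
  2 → (1, 'abecaaca')
  3 → (6, 'aca')
  4 → (0, 'babecaaca')
  5 → (2, 'becaaca')
  6 → (7, 'ca')
  7 → (4, 'caaca')
  8 → (3, 'ecaaca')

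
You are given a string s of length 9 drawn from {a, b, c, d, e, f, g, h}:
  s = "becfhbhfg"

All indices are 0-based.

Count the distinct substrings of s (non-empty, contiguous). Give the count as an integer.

sorted suffixes:
  #0 SA[0]=0  'becfhbhfg'
  #1 SA[1]=5  'bhfg'
  #2 SA[2]=2  'cfhbhfg'
  #3 SA[3]=1  'ecfhbhfg'
  #4 SA[4]=7  'fg'
  #5 SA[5]=3  'fhbhfg'
  #6 SA[6]=8  'g'
  #7 SA[7]=4  'hbhfg'
  #8 SA[8]=6  'hfg'

SA = [0, 5, 2, 1, 7, 3, 8, 4, 6]
rank  pair      lcp
   1  s[0:],s[5:]  1  'b'
   2  s[5:],s[2:]  0  ''
   3  s[2:],s[1:]  0  ''
   4  s[1:],s[7:]  0  ''
   5  s[7:],s[3:]  1  'f'
   6  s[3:],s[8:]  0  ''
   7  s[8:],s[4:]  0  ''
   8  s[4:],s[6:]  1  'h'

n(n+1)/2 = 9·10/2 = 45
Σ LCP = 0 + 1 + 0 + 0 + 0 + 1 + 0 + 0 + 1 = 3
distinct = 45 − 3 = 42

42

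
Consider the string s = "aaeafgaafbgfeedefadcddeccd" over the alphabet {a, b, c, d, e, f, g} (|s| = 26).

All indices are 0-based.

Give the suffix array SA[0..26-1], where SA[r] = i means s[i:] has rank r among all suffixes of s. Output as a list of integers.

rank→(start, suffix):
  0 → (0, 'aaeafgaafbgfeedefadcddeccd')
  1 → (6, 'aafbgfeedefadcddeccd')
  2 → (17, 'adcddeccd')
  3 → (1, 'aeafgaafbgfeedefadcddeccd')
  4 → (7, 'afbgfeedefadcddeccd')
  5 → (3, 'afgaafbgfeedefadcddeccd')
  6 → (9, 'bgfeedefadcddeccd')
  7 → (23, 'ccd')
  8 → (24, 'cd')
  9 → (19, 'cddeccd')
  10 → (25, 'd')
  11 → (18, 'dcddeccd')
  12 → (20, 'ddeccd')
  13 → (21, 'deccd')
  14 → (14, 'defadcddeccd')
  15 → (2, 'eafgaafbgfeedefadcddeccd')
  16 → (22, 'eccd')
  17 → (13, 'edefadcddeccd')
  18 → (12, 'eedefadcddeccd')
  19 → (15, 'efadcddeccd')
  20 → (16, 'fadcddeccd')
  21 → (8, 'fbgfeedefadcddeccd')
  22 → (11, 'feedefadcddeccd')
  23 → (4, 'fgaafbgfeedefadcddeccd')
  24 → (5, 'gaafbgfeedefadcddeccd')
  25 → (10, 'gfeedefadcddeccd')

[0, 6, 17, 1, 7, 3, 9, 23, 24, 19, 25, 18, 20, 21, 14, 2, 22, 13, 12, 15, 16, 8, 11, 4, 5, 10]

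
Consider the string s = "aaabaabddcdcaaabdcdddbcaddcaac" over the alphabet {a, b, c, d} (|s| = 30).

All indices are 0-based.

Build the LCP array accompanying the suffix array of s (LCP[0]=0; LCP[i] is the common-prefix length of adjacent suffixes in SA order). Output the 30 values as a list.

rank→(start, suffix):
  0 → (0, 'aaabaabddcdcaaabdcdddbcaddcaac')
  1 → (12, 'aaabdcdddbcaddcaac')
  2 → (1, 'aabaabddcdcaaabdcdddbcaddcaac')
  3 → (13, 'aabdcdddbcaddcaac')
  4 → (4, 'aabddcdcaaabdcdddbcaddcaac')
  5 → (27, 'aac')
  6 → (2, 'abaabddcdcaaabdcdddbcaddcaac')
  7 → (14, 'abdcdddbcaddcaac')
  8 → (5, 'abddcdcaaabdcdddbcaddcaac')
  9 → (28, 'ac')
  10 → (23, 'addcaac')
  11 → (3, 'baabddcdcaaabdcdddbcaddcaac')
  12 → (21, 'bcaddcaac')
  13 → (15, 'bdcdddbcaddcaac')
  14 → (6, 'bddcdcaaabdcdddbcaddcaac')
  15 → (29, 'c')
  16 → (11, 'caaabdcdddbcaddcaac')
  17 → (26, 'caac')
  18 → (22, 'caddcaac')
  19 → (9, 'cdcaaabdcdddbcaddcaac')
  20 → (17, 'cdddbcaddcaac')
  21 → (20, 'dbcaddcaac')
  22 → (10, 'dcaaabdcdddbcaddcaac')
  23 → (25, 'dcaac')
  24 → (8, 'dcdcaaabdcdddbcaddcaac')
  25 → (16, 'dcdddbcaddcaac')
  26 → (19, 'ddbcaddcaac')
  27 → (24, 'ddcaac')
  28 → (7, 'ddcdcaaabdcdddbcaddcaac')
  29 → (18, 'dddbcaddcaac')

SA = [0, 12, 1, 13, 4, 27, 2, 14, 5, 28, 23, 3, 21, 15, 6, 29, 11, 26, 22, 9, 17, 20, 10, 25, 8, 16, 19, 24, 7, 18]
i: (SA[i-1],SA[i]) lcp shared
  1: (0,12) 4 'aaab'
  2: (12,1) 2 'aa'
  3: (1,13) 3 'aab'
  4: (13,4) 4 'aabd'
  5: (4,27) 2 'aa'
  6: (27,2) 1 'a'
  7: (2,14) 2 'ab'
  8: (14,5) 3 'abd'
  9: (5,28) 1 'a'
  10: (28,23) 1 'a'
  11: (23,3) 0 ''
  12: (3,21) 1 'b'
  13: (21,15) 1 'b'
  14: (15,6) 2 'bd'
  15: (6,29) 0 ''
  16: (29,11) 1 'c'
  17: (11,26) 3 'caa'
  18: (26,22) 2 'ca'
  19: (22,9) 1 'c'
  20: (9,17) 2 'cd'
  21: (17,20) 0 ''
  22: (20,10) 1 'd'
  23: (10,25) 4 'dcaa'
  24: (25,8) 2 'dc'
  25: (8,16) 3 'dcd'
  26: (16,19) 1 'd'
  27: (19,24) 2 'dd'
  28: (24,7) 3 'ddc'
  29: (7,18) 2 'dd'

[0, 4, 2, 3, 4, 2, 1, 2, 3, 1, 1, 0, 1, 1, 2, 0, 1, 3, 2, 1, 2, 0, 1, 4, 2, 3, 1, 2, 3, 2]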